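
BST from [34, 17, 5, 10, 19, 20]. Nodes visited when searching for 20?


BST root = 34
Search for 20: compare at each node
Path: [34, 17, 19, 20]


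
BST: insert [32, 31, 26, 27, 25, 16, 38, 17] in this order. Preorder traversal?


Root = 32; build tree by BST insertion.
Preorder traversal: [32, 31, 26, 25, 16, 17, 27, 38]


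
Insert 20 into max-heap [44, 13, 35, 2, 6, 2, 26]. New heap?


Append 20: [44, 13, 35, 2, 6, 2, 26, 20]
Bubble up: swap idx 7(20) with idx 3(2); swap idx 3(20) with idx 1(13)
Result: [44, 20, 35, 13, 6, 2, 26, 2]


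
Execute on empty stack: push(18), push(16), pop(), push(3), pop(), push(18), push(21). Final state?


push(18) -> [18]
push(16) -> [18, 16]
pop() returns 16 -> [18]
push(3) -> [18, 3]
pop() returns 3 -> [18]
push(18) -> [18, 18]
push(21) -> [18, 18, 21]
Final stack (bottom to top): [18, 18, 21]


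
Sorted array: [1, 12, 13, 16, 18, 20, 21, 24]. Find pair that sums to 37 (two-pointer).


Two pointers: lo=0, hi=7
Found pair: (13, 24) summing to 37


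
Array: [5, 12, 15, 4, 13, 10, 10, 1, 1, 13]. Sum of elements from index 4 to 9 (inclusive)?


Prefix sums: [0, 5, 17, 32, 36, 49, 59, 69, 70, 71, 84]
Sum[4..9] = prefix[10] - prefix[4] = 84 - 36 = 48


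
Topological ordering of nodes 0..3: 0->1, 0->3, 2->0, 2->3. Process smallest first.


Kahn's algorithm, process smallest node first
Order: [2, 0, 1, 3]


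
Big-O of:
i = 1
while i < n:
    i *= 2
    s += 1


Per nesting level: O(log n) = O(log n)
Complexity: O(log n)


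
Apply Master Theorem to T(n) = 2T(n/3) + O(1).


a=2, b=3, c=0. log_3(2)=0.631 > c=0. Case 1: O(n^log_b(a)) = O(n^0.631)
Complexity: O(n^0.631)


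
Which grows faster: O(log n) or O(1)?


constant grows slower than logarithmic
O(1) is asymptotically smaller; O(log n) grows faster


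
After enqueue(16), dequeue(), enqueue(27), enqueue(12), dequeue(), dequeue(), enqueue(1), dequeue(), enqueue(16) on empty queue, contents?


enqueue(16) -> [16]
dequeue() returns 16 -> []
enqueue(27) -> [27]
enqueue(12) -> [27, 12]
dequeue() returns 27 -> [12]
dequeue() returns 12 -> []
enqueue(1) -> [1]
dequeue() returns 1 -> []
enqueue(16) -> [16]
Final queue (front to back): [16]


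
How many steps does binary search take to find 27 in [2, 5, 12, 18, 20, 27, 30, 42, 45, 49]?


Search for 27:
[0,9] mid=4 arr[4]=20
[5,9] mid=7 arr[7]=42
[5,6] mid=5 arr[5]=27
Total: 3 comparisons


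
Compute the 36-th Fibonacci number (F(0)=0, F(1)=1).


F(n)=F(n-1)+F(n-2)
...F(34)=5702887, F(35)=9227465, F(36)=14930352


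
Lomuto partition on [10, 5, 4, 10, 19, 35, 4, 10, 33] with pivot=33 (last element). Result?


Elements <= 33 go left of pivot.
Result: [10, 5, 4, 10, 19, 4, 10, 33, 35], pivot at index 7


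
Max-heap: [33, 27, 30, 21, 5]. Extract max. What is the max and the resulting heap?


Max = 33
Replace root with last, heapify down
Resulting heap: [30, 27, 5, 21]


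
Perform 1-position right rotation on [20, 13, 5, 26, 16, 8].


Right rotate by 1: [8, 20, 13, 5, 26, 16]


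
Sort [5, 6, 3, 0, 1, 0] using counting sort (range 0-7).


Count array: [2, 1, 0, 1, 0, 1, 1, 0]
Reconstruct: [0, 0, 1, 3, 5, 6]


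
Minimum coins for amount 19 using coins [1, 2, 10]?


dp[0]=0; dp[i]=1+min(dp[i-c] for c in coins)
...dp[14]=3, dp[15]=4, dp[16]=4, dp[17]=5, dp[18]=5, dp[19]=6
Minimum coins for 19 = 6


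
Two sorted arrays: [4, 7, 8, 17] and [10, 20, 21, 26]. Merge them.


Compare heads, take smaller each step.
Merged: [4, 7, 8, 10, 17, 20, 21, 26]


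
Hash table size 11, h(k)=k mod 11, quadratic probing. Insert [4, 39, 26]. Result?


Insertions: 4->slot 4; 39->slot 6; 26->slot 5
Table: [None, None, None, None, 4, 26, 39, None, None, None, None]


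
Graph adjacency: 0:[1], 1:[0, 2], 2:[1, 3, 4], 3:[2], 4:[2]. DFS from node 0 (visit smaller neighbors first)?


DFS stack-based: start with [0]
Visit order: [0, 1, 2, 3, 4]


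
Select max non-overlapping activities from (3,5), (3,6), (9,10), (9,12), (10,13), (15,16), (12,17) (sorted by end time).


Greedy: pick earliest-ending, then skip overlaps.
Selected (4 activities): [(3, 5), (9, 10), (10, 13), (15, 16)]


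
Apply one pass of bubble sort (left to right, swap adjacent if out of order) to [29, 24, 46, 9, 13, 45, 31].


After one pass: [24, 29, 9, 13, 45, 31, 46]


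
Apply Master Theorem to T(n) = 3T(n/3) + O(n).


a=3, b=3, c=1. log_3(3)=1 = c=1. Case 2: O(n^c log n) = O(n log n)
Complexity: O(n log n)


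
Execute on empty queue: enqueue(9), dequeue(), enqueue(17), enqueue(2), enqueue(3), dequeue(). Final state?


enqueue(9) -> [9]
dequeue() returns 9 -> []
enqueue(17) -> [17]
enqueue(2) -> [17, 2]
enqueue(3) -> [17, 2, 3]
dequeue() returns 17 -> [2, 3]
Final queue (front to back): [2, 3]


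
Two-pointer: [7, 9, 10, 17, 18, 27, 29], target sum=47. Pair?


Two pointers: lo=0, hi=6
Found pair: (18, 29) summing to 47


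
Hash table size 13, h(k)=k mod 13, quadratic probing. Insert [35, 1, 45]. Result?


Insertions: 35->slot 9; 1->slot 1; 45->slot 6
Table: [None, 1, None, None, None, None, 45, None, None, 35, None, None, None]


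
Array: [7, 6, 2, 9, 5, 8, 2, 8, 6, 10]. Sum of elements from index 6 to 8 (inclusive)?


Prefix sums: [0, 7, 13, 15, 24, 29, 37, 39, 47, 53, 63]
Sum[6..8] = prefix[9] - prefix[6] = 53 - 37 = 16


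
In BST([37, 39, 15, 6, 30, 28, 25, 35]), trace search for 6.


BST root = 37
Search for 6: compare at each node
Path: [37, 15, 6]


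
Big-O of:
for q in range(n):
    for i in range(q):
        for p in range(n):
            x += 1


Per nesting level: O(n) * O(n) [triangular over q] * O(n) = O(n^3)
Complexity: O(n^3)


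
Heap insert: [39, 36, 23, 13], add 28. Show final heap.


Append 28: [39, 36, 23, 13, 28]
Bubble up: no swaps needed
Result: [39, 36, 23, 13, 28]


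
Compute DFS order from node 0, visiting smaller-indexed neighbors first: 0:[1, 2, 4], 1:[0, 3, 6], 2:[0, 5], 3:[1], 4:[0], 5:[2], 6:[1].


DFS stack-based: start with [0]
Visit order: [0, 1, 3, 6, 2, 5, 4]


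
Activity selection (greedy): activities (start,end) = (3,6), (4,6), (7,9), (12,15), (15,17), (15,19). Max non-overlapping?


Greedy: pick earliest-ending, then skip overlaps.
Selected (4 activities): [(3, 6), (7, 9), (12, 15), (15, 17)]


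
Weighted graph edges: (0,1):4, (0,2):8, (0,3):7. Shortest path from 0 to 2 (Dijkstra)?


Dijkstra from 0:
Distances: {0: 0, 1: 4, 2: 8, 3: 7}
Shortest distance to 2 = 8, path = [0, 2]


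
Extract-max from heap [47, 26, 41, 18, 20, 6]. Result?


Max = 47
Replace root with last, heapify down
Resulting heap: [41, 26, 6, 18, 20]


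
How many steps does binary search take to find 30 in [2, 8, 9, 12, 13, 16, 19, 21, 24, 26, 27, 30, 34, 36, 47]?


Search for 30:
[0,14] mid=7 arr[7]=21
[8,14] mid=11 arr[11]=30
Total: 2 comparisons


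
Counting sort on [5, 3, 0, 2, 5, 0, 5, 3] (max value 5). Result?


Count array: [2, 0, 1, 2, 0, 3]
Reconstruct: [0, 0, 2, 3, 3, 5, 5, 5]


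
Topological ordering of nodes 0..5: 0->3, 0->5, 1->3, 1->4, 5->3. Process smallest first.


Kahn's algorithm, process smallest node first
Order: [0, 1, 2, 4, 5, 3]


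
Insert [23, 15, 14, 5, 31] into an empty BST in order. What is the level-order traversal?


Root = 23; build tree by BST insertion.
Level-Order traversal: [23, 15, 31, 14, 5]


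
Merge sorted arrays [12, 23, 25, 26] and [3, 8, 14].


Compare heads, take smaller each step.
Merged: [3, 8, 12, 14, 23, 25, 26]


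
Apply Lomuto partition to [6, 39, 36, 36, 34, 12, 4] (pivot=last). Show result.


Elements <= 4 go left of pivot.
Result: [4, 39, 36, 36, 34, 12, 6], pivot at index 0


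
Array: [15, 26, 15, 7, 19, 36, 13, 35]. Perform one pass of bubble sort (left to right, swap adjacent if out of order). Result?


After one pass: [15, 15, 7, 19, 26, 13, 35, 36]


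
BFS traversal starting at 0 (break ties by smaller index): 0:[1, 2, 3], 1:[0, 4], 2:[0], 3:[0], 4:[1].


BFS queue: start with [0]
Visit order: [0, 1, 2, 3, 4]


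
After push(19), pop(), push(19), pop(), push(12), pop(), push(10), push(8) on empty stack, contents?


push(19) -> [19]
pop() returns 19 -> []
push(19) -> [19]
pop() returns 19 -> []
push(12) -> [12]
pop() returns 12 -> []
push(10) -> [10]
push(8) -> [10, 8]
Final stack (bottom to top): [10, 8]


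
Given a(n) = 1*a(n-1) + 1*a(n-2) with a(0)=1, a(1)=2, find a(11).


Build bottom-up:
...a(9)=89, a(10)=144, a(11)=1*144+1*89=233


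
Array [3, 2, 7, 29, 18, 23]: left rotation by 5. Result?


Left rotate by 5: [23, 3, 2, 7, 29, 18]


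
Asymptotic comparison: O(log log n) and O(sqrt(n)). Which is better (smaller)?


double-logarithmic grows slower than sublinear
O(log log n) is asymptotically smaller; O(sqrt(n)) grows faster


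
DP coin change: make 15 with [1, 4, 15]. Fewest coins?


dp[0]=0; dp[i]=1+min(dp[i-c] for c in coins)
...dp[10]=4, dp[11]=5, dp[12]=3, dp[13]=4, dp[14]=5, dp[15]=1
Minimum coins for 15 = 1


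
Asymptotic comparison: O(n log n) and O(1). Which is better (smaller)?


constant grows slower than linearithmic
O(1) is asymptotically smaller; O(n log n) grows faster


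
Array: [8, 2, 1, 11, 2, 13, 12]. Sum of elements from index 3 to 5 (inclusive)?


Prefix sums: [0, 8, 10, 11, 22, 24, 37, 49]
Sum[3..5] = prefix[6] - prefix[3] = 37 - 11 = 26


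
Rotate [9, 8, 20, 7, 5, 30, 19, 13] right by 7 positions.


Right rotate by 7: [8, 20, 7, 5, 30, 19, 13, 9]


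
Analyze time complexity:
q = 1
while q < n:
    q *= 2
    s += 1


Per nesting level: O(log n) = O(log n)
Complexity: O(log n)


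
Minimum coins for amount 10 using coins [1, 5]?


dp[0]=0; dp[i]=1+min(dp[i-c] for c in coins)
...dp[5]=1, dp[6]=2, dp[7]=3, dp[8]=4, dp[9]=5, dp[10]=2
Minimum coins for 10 = 2


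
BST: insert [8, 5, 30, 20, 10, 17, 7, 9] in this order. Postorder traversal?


Root = 8; build tree by BST insertion.
Postorder traversal: [7, 5, 9, 17, 10, 20, 30, 8]


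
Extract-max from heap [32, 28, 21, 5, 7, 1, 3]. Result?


Max = 32
Replace root with last, heapify down
Resulting heap: [28, 7, 21, 5, 3, 1]


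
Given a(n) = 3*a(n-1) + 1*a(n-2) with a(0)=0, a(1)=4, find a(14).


Build bottom-up:
...a(12)=1869120, a(13)=6173284, a(14)=3*6173284+1*1869120=20388972


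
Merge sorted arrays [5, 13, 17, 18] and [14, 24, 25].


Compare heads, take smaller each step.
Merged: [5, 13, 14, 17, 18, 24, 25]


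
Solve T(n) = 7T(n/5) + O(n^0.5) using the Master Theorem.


a=7, b=5, c=0.5. log_5(7)=1.209 > c=0.5. Case 1: O(n^log_b(a)) = O(n^1.209)
Complexity: O(n^1.209)


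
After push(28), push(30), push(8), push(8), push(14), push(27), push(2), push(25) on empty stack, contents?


push(28) -> [28]
push(30) -> [28, 30]
push(8) -> [28, 30, 8]
push(8) -> [28, 30, 8, 8]
push(14) -> [28, 30, 8, 8, 14]
push(27) -> [28, 30, 8, 8, 14, 27]
push(2) -> [28, 30, 8, 8, 14, 27, 2]
push(25) -> [28, 30, 8, 8, 14, 27, 2, 25]
Final stack (bottom to top): [28, 30, 8, 8, 14, 27, 2, 25]


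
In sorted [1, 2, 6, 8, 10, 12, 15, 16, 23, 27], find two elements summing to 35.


Two pointers: lo=0, hi=9
Found pair: (8, 27) summing to 35


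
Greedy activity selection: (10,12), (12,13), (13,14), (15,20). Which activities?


Greedy: pick earliest-ending, then skip overlaps.
Selected (4 activities): [(10, 12), (12, 13), (13, 14), (15, 20)]


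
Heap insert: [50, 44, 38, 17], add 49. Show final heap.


Append 49: [50, 44, 38, 17, 49]
Bubble up: swap idx 4(49) with idx 1(44)
Result: [50, 49, 38, 17, 44]


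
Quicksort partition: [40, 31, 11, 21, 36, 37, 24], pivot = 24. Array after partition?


Elements <= 24 go left of pivot.
Result: [11, 21, 24, 31, 36, 37, 40], pivot at index 2


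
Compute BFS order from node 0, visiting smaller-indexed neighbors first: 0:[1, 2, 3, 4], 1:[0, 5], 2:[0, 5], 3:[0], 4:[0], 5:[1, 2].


BFS queue: start with [0]
Visit order: [0, 1, 2, 3, 4, 5]


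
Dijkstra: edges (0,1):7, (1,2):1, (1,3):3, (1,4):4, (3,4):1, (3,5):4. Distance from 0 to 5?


Dijkstra from 0:
Distances: {0: 0, 1: 7, 2: 8, 3: 10, 4: 11, 5: 14}
Shortest distance to 5 = 14, path = [0, 1, 3, 5]


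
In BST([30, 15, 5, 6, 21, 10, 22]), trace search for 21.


BST root = 30
Search for 21: compare at each node
Path: [30, 15, 21]


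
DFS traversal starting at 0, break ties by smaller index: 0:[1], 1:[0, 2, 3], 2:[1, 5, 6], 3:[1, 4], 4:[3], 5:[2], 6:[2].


DFS stack-based: start with [0]
Visit order: [0, 1, 2, 5, 6, 3, 4]


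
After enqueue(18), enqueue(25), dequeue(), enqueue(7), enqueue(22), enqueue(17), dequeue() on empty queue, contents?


enqueue(18) -> [18]
enqueue(25) -> [18, 25]
dequeue() returns 18 -> [25]
enqueue(7) -> [25, 7]
enqueue(22) -> [25, 7, 22]
enqueue(17) -> [25, 7, 22, 17]
dequeue() returns 25 -> [7, 22, 17]
Final queue (front to back): [7, 22, 17]


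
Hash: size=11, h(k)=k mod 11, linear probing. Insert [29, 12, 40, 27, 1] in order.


Insertions: 29->slot 7; 12->slot 1; 40->slot 8; 27->slot 5; 1->slot 2
Table: [None, 12, 1, None, None, 27, None, 29, 40, None, None]


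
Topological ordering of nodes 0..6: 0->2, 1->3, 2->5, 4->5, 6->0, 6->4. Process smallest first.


Kahn's algorithm, process smallest node first
Order: [1, 3, 6, 0, 2, 4, 5]


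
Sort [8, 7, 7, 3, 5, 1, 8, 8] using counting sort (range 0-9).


Count array: [0, 1, 0, 1, 0, 1, 0, 2, 3, 0]
Reconstruct: [1, 3, 5, 7, 7, 8, 8, 8]


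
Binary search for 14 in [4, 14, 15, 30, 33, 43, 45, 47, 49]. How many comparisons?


Search for 14:
[0,8] mid=4 arr[4]=33
[0,3] mid=1 arr[1]=14
Total: 2 comparisons


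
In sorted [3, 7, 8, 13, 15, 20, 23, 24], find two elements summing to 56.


Two pointers: lo=0, hi=7
No pair sums to 56


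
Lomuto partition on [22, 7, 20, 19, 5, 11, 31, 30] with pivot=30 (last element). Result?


Elements <= 30 go left of pivot.
Result: [22, 7, 20, 19, 5, 11, 30, 31], pivot at index 6


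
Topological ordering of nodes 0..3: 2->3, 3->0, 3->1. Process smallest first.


Kahn's algorithm, process smallest node first
Order: [2, 3, 0, 1]


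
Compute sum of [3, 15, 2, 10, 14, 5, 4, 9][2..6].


Prefix sums: [0, 3, 18, 20, 30, 44, 49, 53, 62]
Sum[2..6] = prefix[7] - prefix[2] = 53 - 18 = 35


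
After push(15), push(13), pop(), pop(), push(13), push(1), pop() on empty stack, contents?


push(15) -> [15]
push(13) -> [15, 13]
pop() returns 13 -> [15]
pop() returns 15 -> []
push(13) -> [13]
push(1) -> [13, 1]
pop() returns 1 -> [13]
Final stack (bottom to top): [13]


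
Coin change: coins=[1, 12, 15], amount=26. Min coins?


dp[0]=0; dp[i]=1+min(dp[i-c] for c in coins)
...dp[21]=7, dp[22]=8, dp[23]=9, dp[24]=2, dp[25]=3, dp[26]=4
Minimum coins for 26 = 4


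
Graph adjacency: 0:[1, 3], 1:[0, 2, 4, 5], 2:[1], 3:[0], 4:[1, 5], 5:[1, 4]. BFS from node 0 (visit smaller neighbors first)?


BFS queue: start with [0]
Visit order: [0, 1, 3, 2, 4, 5]


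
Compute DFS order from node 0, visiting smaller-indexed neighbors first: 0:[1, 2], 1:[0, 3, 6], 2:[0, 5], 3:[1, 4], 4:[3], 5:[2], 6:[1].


DFS stack-based: start with [0]
Visit order: [0, 1, 3, 4, 6, 2, 5]


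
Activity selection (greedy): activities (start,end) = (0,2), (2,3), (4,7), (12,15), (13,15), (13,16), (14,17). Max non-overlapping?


Greedy: pick earliest-ending, then skip overlaps.
Selected (4 activities): [(0, 2), (2, 3), (4, 7), (12, 15)]


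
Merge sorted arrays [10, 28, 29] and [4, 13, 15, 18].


Compare heads, take smaller each step.
Merged: [4, 10, 13, 15, 18, 28, 29]


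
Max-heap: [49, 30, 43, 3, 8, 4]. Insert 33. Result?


Append 33: [49, 30, 43, 3, 8, 4, 33]
Bubble up: no swaps needed
Result: [49, 30, 43, 3, 8, 4, 33]


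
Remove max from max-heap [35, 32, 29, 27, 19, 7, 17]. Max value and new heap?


Max = 35
Replace root with last, heapify down
Resulting heap: [32, 27, 29, 17, 19, 7]


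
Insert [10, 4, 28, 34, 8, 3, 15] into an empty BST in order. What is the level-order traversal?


Root = 10; build tree by BST insertion.
Level-Order traversal: [10, 4, 28, 3, 8, 15, 34]


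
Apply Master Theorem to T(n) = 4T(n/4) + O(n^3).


a=4, b=4, c=3. log_4(4)=1 < c=3. Case 3: O(n^c) = O(n^3)
Complexity: O(n^3)


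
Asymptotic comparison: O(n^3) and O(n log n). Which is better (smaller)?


linearithmic grows slower than cubic
O(n log n) is asymptotically smaller; O(n^3) grows faster


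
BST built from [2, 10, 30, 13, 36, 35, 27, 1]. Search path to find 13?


BST root = 2
Search for 13: compare at each node
Path: [2, 10, 30, 13]


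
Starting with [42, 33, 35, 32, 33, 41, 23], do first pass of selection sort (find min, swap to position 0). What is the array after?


After one pass: [23, 33, 35, 32, 33, 41, 42]


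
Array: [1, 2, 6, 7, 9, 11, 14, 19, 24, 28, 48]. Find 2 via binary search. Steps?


Search for 2:
[0,10] mid=5 arr[5]=11
[0,4] mid=2 arr[2]=6
[0,1] mid=0 arr[0]=1
[1,1] mid=1 arr[1]=2
Total: 4 comparisons


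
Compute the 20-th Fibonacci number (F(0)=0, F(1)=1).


F(n)=F(n-1)+F(n-2)
...F(18)=2584, F(19)=4181, F(20)=6765


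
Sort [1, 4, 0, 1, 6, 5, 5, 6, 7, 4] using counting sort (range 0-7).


Count array: [1, 2, 0, 0, 2, 2, 2, 1]
Reconstruct: [0, 1, 1, 4, 4, 5, 5, 6, 6, 7]


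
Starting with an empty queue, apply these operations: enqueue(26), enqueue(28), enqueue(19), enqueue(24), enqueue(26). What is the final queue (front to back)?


enqueue(26) -> [26]
enqueue(28) -> [26, 28]
enqueue(19) -> [26, 28, 19]
enqueue(24) -> [26, 28, 19, 24]
enqueue(26) -> [26, 28, 19, 24, 26]
Final queue (front to back): [26, 28, 19, 24, 26]


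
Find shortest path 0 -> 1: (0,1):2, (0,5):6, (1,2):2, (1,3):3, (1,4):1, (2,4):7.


Dijkstra from 0:
Distances: {0: 0, 1: 2, 2: 4, 3: 5, 4: 3, 5: 6}
Shortest distance to 1 = 2, path = [0, 1]


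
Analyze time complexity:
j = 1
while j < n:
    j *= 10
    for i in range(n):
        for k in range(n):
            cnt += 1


Per nesting level: O(log n) * O(n) * O(n) = O(n^2 log n)
Complexity: O(n^2 log n)


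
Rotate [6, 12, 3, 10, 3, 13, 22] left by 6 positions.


Left rotate by 6: [22, 6, 12, 3, 10, 3, 13]


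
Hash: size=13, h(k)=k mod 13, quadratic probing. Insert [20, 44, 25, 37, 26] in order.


Insertions: 20->slot 7; 44->slot 5; 25->slot 12; 37->slot 11; 26->slot 0
Table: [26, None, None, None, None, 44, None, 20, None, None, None, 37, 25]


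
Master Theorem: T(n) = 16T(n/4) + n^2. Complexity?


a=16, b=4, c=2. log_4(16)=2 = c=2. Case 2: O(n^c log n) = O(n^2 log n)
Complexity: O(n^2 log n)


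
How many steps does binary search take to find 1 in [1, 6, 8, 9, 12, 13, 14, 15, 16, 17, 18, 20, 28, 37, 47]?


Search for 1:
[0,14] mid=7 arr[7]=15
[0,6] mid=3 arr[3]=9
[0,2] mid=1 arr[1]=6
[0,0] mid=0 arr[0]=1
Total: 4 comparisons


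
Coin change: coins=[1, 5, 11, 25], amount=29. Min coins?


dp[0]=0; dp[i]=1+min(dp[i-c] for c in coins)
...dp[24]=4, dp[25]=1, dp[26]=2, dp[27]=3, dp[28]=4, dp[29]=5
Minimum coins for 29 = 5


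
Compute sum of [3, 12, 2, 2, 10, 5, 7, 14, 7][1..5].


Prefix sums: [0, 3, 15, 17, 19, 29, 34, 41, 55, 62]
Sum[1..5] = prefix[6] - prefix[1] = 34 - 3 = 31


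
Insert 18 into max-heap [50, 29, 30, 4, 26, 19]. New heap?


Append 18: [50, 29, 30, 4, 26, 19, 18]
Bubble up: no swaps needed
Result: [50, 29, 30, 4, 26, 19, 18]


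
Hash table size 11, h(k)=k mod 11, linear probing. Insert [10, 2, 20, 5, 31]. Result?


Insertions: 10->slot 10; 2->slot 2; 20->slot 9; 5->slot 5; 31->slot 0
Table: [31, None, 2, None, None, 5, None, None, None, 20, 10]


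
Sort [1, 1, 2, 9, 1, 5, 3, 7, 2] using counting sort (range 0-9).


Count array: [0, 3, 2, 1, 0, 1, 0, 1, 0, 1]
Reconstruct: [1, 1, 1, 2, 2, 3, 5, 7, 9]


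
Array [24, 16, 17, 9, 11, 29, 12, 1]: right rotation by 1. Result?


Right rotate by 1: [1, 24, 16, 17, 9, 11, 29, 12]


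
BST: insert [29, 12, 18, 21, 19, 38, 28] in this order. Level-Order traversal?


Root = 29; build tree by BST insertion.
Level-Order traversal: [29, 12, 38, 18, 21, 19, 28]


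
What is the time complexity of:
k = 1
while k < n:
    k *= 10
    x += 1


Per nesting level: O(log n) = O(log n)
Complexity: O(log n)


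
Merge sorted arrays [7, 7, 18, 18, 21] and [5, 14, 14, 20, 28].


Compare heads, take smaller each step.
Merged: [5, 7, 7, 14, 14, 18, 18, 20, 21, 28]


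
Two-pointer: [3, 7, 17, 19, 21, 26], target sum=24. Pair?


Two pointers: lo=0, hi=5
Found pair: (3, 21) summing to 24


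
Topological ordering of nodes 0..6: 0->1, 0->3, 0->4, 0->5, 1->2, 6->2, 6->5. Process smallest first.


Kahn's algorithm, process smallest node first
Order: [0, 1, 3, 4, 6, 2, 5]


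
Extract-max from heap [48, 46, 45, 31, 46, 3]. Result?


Max = 48
Replace root with last, heapify down
Resulting heap: [46, 46, 45, 31, 3]


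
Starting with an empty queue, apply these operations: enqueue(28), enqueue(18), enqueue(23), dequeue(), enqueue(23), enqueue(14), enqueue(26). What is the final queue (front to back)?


enqueue(28) -> [28]
enqueue(18) -> [28, 18]
enqueue(23) -> [28, 18, 23]
dequeue() returns 28 -> [18, 23]
enqueue(23) -> [18, 23, 23]
enqueue(14) -> [18, 23, 23, 14]
enqueue(26) -> [18, 23, 23, 14, 26]
Final queue (front to back): [18, 23, 23, 14, 26]


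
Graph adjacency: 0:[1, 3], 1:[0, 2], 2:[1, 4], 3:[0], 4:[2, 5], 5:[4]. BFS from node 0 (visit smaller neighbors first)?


BFS queue: start with [0]
Visit order: [0, 1, 3, 2, 4, 5]


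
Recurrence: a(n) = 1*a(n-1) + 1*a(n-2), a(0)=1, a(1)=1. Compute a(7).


Build bottom-up:
...a(5)=8, a(6)=13, a(7)=1*13+1*8=21


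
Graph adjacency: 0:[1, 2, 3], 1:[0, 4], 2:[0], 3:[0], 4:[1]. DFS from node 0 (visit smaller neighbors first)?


DFS stack-based: start with [0]
Visit order: [0, 1, 4, 2, 3]


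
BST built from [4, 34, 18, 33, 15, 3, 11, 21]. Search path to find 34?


BST root = 4
Search for 34: compare at each node
Path: [4, 34]


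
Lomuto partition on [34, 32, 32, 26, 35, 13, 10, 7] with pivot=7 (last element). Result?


Elements <= 7 go left of pivot.
Result: [7, 32, 32, 26, 35, 13, 10, 34], pivot at index 0


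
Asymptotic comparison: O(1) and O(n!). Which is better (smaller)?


constant grows slower than factorial
O(1) is asymptotically smaller; O(n!) grows faster


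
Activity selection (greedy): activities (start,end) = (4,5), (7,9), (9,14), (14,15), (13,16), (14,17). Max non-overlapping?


Greedy: pick earliest-ending, then skip overlaps.
Selected (4 activities): [(4, 5), (7, 9), (9, 14), (14, 15)]


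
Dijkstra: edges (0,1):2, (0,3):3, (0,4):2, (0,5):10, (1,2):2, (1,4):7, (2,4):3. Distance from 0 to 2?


Dijkstra from 0:
Distances: {0: 0, 1: 2, 2: 4, 3: 3, 4: 2, 5: 10}
Shortest distance to 2 = 4, path = [0, 1, 2]


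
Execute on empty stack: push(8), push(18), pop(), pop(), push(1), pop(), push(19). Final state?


push(8) -> [8]
push(18) -> [8, 18]
pop() returns 18 -> [8]
pop() returns 8 -> []
push(1) -> [1]
pop() returns 1 -> []
push(19) -> [19]
Final stack (bottom to top): [19]


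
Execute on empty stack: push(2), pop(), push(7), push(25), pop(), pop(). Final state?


push(2) -> [2]
pop() returns 2 -> []
push(7) -> [7]
push(25) -> [7, 25]
pop() returns 25 -> [7]
pop() returns 7 -> []
Final stack (bottom to top): []


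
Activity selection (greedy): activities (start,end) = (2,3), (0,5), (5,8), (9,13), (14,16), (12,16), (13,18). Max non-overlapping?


Greedy: pick earliest-ending, then skip overlaps.
Selected (4 activities): [(2, 3), (5, 8), (9, 13), (14, 16)]


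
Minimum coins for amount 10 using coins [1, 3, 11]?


dp[0]=0; dp[i]=1+min(dp[i-c] for c in coins)
...dp[5]=3, dp[6]=2, dp[7]=3, dp[8]=4, dp[9]=3, dp[10]=4
Minimum coins for 10 = 4


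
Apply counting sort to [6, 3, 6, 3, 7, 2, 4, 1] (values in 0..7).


Count array: [0, 1, 1, 2, 1, 0, 2, 1]
Reconstruct: [1, 2, 3, 3, 4, 6, 6, 7]


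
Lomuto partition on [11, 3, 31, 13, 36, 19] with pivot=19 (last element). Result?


Elements <= 19 go left of pivot.
Result: [11, 3, 13, 19, 36, 31], pivot at index 3


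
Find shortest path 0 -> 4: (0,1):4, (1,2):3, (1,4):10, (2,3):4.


Dijkstra from 0:
Distances: {0: 0, 1: 4, 2: 7, 3: 11, 4: 14}
Shortest distance to 4 = 14, path = [0, 1, 4]


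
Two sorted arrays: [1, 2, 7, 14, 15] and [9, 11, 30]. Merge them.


Compare heads, take smaller each step.
Merged: [1, 2, 7, 9, 11, 14, 15, 30]


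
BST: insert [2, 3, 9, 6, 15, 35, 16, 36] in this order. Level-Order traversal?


Root = 2; build tree by BST insertion.
Level-Order traversal: [2, 3, 9, 6, 15, 35, 16, 36]


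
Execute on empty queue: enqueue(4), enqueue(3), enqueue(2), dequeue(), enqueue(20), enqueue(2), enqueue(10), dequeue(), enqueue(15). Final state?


enqueue(4) -> [4]
enqueue(3) -> [4, 3]
enqueue(2) -> [4, 3, 2]
dequeue() returns 4 -> [3, 2]
enqueue(20) -> [3, 2, 20]
enqueue(2) -> [3, 2, 20, 2]
enqueue(10) -> [3, 2, 20, 2, 10]
dequeue() returns 3 -> [2, 20, 2, 10]
enqueue(15) -> [2, 20, 2, 10, 15]
Final queue (front to back): [2, 20, 2, 10, 15]


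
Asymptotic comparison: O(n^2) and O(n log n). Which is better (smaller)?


linearithmic grows slower than quadratic
O(n log n) is asymptotically smaller; O(n^2) grows faster


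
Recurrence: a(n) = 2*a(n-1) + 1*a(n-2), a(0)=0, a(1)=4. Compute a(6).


Build bottom-up:
...a(4)=48, a(5)=116, a(6)=2*116+1*48=280


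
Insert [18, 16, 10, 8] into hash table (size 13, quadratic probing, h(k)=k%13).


Insertions: 18->slot 5; 16->slot 3; 10->slot 10; 8->slot 8
Table: [None, None, None, 16, None, 18, None, None, 8, None, 10, None, None]


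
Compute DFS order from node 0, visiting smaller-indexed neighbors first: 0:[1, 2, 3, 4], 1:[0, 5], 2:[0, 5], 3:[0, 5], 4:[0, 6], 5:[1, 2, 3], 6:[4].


DFS stack-based: start with [0]
Visit order: [0, 1, 5, 2, 3, 4, 6]


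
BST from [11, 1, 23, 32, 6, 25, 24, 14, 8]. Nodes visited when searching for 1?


BST root = 11
Search for 1: compare at each node
Path: [11, 1]


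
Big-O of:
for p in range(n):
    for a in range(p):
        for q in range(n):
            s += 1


Per nesting level: O(n) * O(n) [triangular over p] * O(n) = O(n^3)
Complexity: O(n^3)


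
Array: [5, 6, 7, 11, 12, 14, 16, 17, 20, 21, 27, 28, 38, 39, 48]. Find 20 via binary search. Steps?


Search for 20:
[0,14] mid=7 arr[7]=17
[8,14] mid=11 arr[11]=28
[8,10] mid=9 arr[9]=21
[8,8] mid=8 arr[8]=20
Total: 4 comparisons


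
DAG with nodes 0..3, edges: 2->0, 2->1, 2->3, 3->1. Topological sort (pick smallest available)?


Kahn's algorithm, process smallest node first
Order: [2, 0, 3, 1]


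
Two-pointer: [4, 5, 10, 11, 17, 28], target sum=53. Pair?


Two pointers: lo=0, hi=5
No pair sums to 53


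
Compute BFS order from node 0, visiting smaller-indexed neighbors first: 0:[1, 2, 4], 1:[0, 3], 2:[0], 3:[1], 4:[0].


BFS queue: start with [0]
Visit order: [0, 1, 2, 4, 3]


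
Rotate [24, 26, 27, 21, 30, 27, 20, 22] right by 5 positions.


Right rotate by 5: [21, 30, 27, 20, 22, 24, 26, 27]


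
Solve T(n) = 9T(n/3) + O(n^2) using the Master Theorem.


a=9, b=3, c=2. log_3(9)=2 = c=2. Case 2: O(n^c log n) = O(n^2 log n)
Complexity: O(n^2 log n)


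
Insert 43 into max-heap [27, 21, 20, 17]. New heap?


Append 43: [27, 21, 20, 17, 43]
Bubble up: swap idx 4(43) with idx 1(21); swap idx 1(43) with idx 0(27)
Result: [43, 27, 20, 17, 21]


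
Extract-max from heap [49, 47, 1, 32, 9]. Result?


Max = 49
Replace root with last, heapify down
Resulting heap: [47, 32, 1, 9]


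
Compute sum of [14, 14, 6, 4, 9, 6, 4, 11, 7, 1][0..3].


Prefix sums: [0, 14, 28, 34, 38, 47, 53, 57, 68, 75, 76]
Sum[0..3] = prefix[4] - prefix[0] = 38 - 0 = 38


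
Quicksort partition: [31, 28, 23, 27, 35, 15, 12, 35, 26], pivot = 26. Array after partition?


Elements <= 26 go left of pivot.
Result: [23, 15, 12, 26, 35, 28, 31, 35, 27], pivot at index 3


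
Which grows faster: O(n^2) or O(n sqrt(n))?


n^1.5 grows slower than quadratic
O(n sqrt(n)) is asymptotically smaller; O(n^2) grows faster


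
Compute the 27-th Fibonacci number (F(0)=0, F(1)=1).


F(n)=F(n-1)+F(n-2)
...F(25)=75025, F(26)=121393, F(27)=196418


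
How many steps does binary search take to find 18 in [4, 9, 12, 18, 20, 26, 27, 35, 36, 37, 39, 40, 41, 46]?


Search for 18:
[0,13] mid=6 arr[6]=27
[0,5] mid=2 arr[2]=12
[3,5] mid=4 arr[4]=20
[3,3] mid=3 arr[3]=18
Total: 4 comparisons


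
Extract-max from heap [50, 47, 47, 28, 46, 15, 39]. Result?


Max = 50
Replace root with last, heapify down
Resulting heap: [47, 46, 47, 28, 39, 15]


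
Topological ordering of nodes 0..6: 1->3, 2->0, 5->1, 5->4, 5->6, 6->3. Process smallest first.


Kahn's algorithm, process smallest node first
Order: [2, 0, 5, 1, 4, 6, 3]


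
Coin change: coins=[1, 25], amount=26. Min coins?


dp[0]=0; dp[i]=1+min(dp[i-c] for c in coins)
...dp[21]=21, dp[22]=22, dp[23]=23, dp[24]=24, dp[25]=1, dp[26]=2
Minimum coins for 26 = 2


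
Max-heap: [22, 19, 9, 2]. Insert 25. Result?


Append 25: [22, 19, 9, 2, 25]
Bubble up: swap idx 4(25) with idx 1(19); swap idx 1(25) with idx 0(22)
Result: [25, 22, 9, 2, 19]


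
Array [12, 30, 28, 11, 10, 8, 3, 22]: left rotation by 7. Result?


Left rotate by 7: [22, 12, 30, 28, 11, 10, 8, 3]


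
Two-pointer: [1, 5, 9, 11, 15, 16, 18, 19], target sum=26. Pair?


Two pointers: lo=0, hi=7
Found pair: (11, 15) summing to 26


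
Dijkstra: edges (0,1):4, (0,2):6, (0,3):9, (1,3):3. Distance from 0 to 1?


Dijkstra from 0:
Distances: {0: 0, 1: 4, 2: 6, 3: 7}
Shortest distance to 1 = 4, path = [0, 1]


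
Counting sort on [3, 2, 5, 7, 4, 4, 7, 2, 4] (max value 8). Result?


Count array: [0, 0, 2, 1, 3, 1, 0, 2, 0]
Reconstruct: [2, 2, 3, 4, 4, 4, 5, 7, 7]


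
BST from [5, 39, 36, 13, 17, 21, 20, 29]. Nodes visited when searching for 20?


BST root = 5
Search for 20: compare at each node
Path: [5, 39, 36, 13, 17, 21, 20]


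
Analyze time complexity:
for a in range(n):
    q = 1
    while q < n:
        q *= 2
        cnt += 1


Per nesting level: O(n) * O(log n) = O(n log n)
Complexity: O(n log n)


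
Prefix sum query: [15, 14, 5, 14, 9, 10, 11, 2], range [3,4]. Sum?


Prefix sums: [0, 15, 29, 34, 48, 57, 67, 78, 80]
Sum[3..4] = prefix[5] - prefix[3] = 57 - 34 = 23


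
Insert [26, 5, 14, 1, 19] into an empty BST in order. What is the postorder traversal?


Root = 26; build tree by BST insertion.
Postorder traversal: [1, 19, 14, 5, 26]


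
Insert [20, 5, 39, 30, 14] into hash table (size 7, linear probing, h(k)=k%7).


Insertions: 20->slot 6; 5->slot 5; 39->slot 4; 30->slot 2; 14->slot 0
Table: [14, None, 30, None, 39, 5, 20]


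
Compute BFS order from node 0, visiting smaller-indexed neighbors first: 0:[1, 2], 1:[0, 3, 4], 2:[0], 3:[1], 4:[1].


BFS queue: start with [0]
Visit order: [0, 1, 2, 3, 4]


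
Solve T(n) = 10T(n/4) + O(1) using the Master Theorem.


a=10, b=4, c=0. log_4(10)=1.661 > c=0. Case 1: O(n^log_b(a)) = O(n^1.661)
Complexity: O(n^1.661)


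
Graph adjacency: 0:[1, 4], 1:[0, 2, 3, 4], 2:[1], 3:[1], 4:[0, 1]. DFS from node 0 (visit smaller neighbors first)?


DFS stack-based: start with [0]
Visit order: [0, 1, 2, 3, 4]


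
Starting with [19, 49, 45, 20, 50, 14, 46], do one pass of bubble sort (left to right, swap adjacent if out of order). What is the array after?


After one pass: [19, 45, 20, 49, 14, 46, 50]


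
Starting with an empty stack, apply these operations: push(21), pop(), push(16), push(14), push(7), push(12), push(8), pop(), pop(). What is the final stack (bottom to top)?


push(21) -> [21]
pop() returns 21 -> []
push(16) -> [16]
push(14) -> [16, 14]
push(7) -> [16, 14, 7]
push(12) -> [16, 14, 7, 12]
push(8) -> [16, 14, 7, 12, 8]
pop() returns 8 -> [16, 14, 7, 12]
pop() returns 12 -> [16, 14, 7]
Final stack (bottom to top): [16, 14, 7]


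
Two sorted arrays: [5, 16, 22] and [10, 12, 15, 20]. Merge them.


Compare heads, take smaller each step.
Merged: [5, 10, 12, 15, 16, 20, 22]


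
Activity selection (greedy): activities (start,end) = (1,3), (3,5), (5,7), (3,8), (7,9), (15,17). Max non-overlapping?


Greedy: pick earliest-ending, then skip overlaps.
Selected (5 activities): [(1, 3), (3, 5), (5, 7), (7, 9), (15, 17)]


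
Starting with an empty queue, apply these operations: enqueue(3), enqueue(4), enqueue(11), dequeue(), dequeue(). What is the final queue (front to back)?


enqueue(3) -> [3]
enqueue(4) -> [3, 4]
enqueue(11) -> [3, 4, 11]
dequeue() returns 3 -> [4, 11]
dequeue() returns 4 -> [11]
Final queue (front to back): [11]


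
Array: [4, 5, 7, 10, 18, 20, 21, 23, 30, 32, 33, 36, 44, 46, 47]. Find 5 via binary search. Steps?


Search for 5:
[0,14] mid=7 arr[7]=23
[0,6] mid=3 arr[3]=10
[0,2] mid=1 arr[1]=5
Total: 3 comparisons


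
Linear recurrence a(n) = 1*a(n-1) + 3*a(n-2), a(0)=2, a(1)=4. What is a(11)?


Build bottom-up:
...a(9)=3334, a(10)=7684, a(11)=1*7684+3*3334=17686


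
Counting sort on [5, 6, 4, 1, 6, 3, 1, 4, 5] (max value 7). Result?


Count array: [0, 2, 0, 1, 2, 2, 2, 0]
Reconstruct: [1, 1, 3, 4, 4, 5, 5, 6, 6]


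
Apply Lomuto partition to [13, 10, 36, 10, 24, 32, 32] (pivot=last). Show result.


Elements <= 32 go left of pivot.
Result: [13, 10, 10, 24, 32, 32, 36], pivot at index 5


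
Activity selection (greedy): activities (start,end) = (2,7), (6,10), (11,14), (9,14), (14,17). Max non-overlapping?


Greedy: pick earliest-ending, then skip overlaps.
Selected (3 activities): [(2, 7), (11, 14), (14, 17)]


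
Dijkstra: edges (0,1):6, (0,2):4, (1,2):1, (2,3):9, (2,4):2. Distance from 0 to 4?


Dijkstra from 0:
Distances: {0: 0, 1: 5, 2: 4, 3: 13, 4: 6}
Shortest distance to 4 = 6, path = [0, 2, 4]


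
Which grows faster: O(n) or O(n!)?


linear grows slower than factorial
O(n) is asymptotically smaller; O(n!) grows faster


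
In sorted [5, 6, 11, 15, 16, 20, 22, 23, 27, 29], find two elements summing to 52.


Two pointers: lo=0, hi=9
Found pair: (23, 29) summing to 52


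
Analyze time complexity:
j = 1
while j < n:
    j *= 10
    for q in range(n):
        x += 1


Per nesting level: O(log n) * O(n) = O(n log n)
Complexity: O(n log n)


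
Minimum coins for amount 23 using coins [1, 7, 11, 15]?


dp[0]=0; dp[i]=1+min(dp[i-c] for c in coins)
...dp[18]=2, dp[19]=3, dp[20]=4, dp[21]=3, dp[22]=2, dp[23]=3
Minimum coins for 23 = 3


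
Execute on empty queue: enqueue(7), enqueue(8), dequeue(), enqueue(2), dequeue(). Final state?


enqueue(7) -> [7]
enqueue(8) -> [7, 8]
dequeue() returns 7 -> [8]
enqueue(2) -> [8, 2]
dequeue() returns 8 -> [2]
Final queue (front to back): [2]


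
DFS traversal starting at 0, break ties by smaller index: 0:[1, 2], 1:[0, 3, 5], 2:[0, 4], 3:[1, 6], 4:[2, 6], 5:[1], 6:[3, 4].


DFS stack-based: start with [0]
Visit order: [0, 1, 3, 6, 4, 2, 5]


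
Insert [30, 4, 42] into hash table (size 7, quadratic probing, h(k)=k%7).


Insertions: 30->slot 2; 4->slot 4; 42->slot 0
Table: [42, None, 30, None, 4, None, None]


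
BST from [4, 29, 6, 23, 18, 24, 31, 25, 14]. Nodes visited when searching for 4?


BST root = 4
Search for 4: compare at each node
Path: [4]


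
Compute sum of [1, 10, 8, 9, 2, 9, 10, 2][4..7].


Prefix sums: [0, 1, 11, 19, 28, 30, 39, 49, 51]
Sum[4..7] = prefix[8] - prefix[4] = 51 - 28 = 23


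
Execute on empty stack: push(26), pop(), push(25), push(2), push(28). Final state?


push(26) -> [26]
pop() returns 26 -> []
push(25) -> [25]
push(2) -> [25, 2]
push(28) -> [25, 2, 28]
Final stack (bottom to top): [25, 2, 28]


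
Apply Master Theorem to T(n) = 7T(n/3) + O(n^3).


a=7, b=3, c=3. log_3(7)=1.771 < c=3. Case 3: O(n^c) = O(n^3)
Complexity: O(n^3)


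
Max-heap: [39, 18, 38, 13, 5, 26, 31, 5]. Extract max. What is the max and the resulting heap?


Max = 39
Replace root with last, heapify down
Resulting heap: [38, 18, 31, 13, 5, 26, 5]


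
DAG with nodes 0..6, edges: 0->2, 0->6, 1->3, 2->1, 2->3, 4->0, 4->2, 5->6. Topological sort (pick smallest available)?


Kahn's algorithm, process smallest node first
Order: [4, 0, 2, 1, 3, 5, 6]


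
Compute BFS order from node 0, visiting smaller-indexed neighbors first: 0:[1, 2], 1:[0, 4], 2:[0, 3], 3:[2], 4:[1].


BFS queue: start with [0]
Visit order: [0, 1, 2, 4, 3]


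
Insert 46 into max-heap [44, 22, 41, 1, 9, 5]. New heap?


Append 46: [44, 22, 41, 1, 9, 5, 46]
Bubble up: swap idx 6(46) with idx 2(41); swap idx 2(46) with idx 0(44)
Result: [46, 22, 44, 1, 9, 5, 41]


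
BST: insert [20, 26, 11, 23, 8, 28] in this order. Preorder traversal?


Root = 20; build tree by BST insertion.
Preorder traversal: [20, 11, 8, 26, 23, 28]


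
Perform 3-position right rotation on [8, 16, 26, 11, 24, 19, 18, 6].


Right rotate by 3: [19, 18, 6, 8, 16, 26, 11, 24]


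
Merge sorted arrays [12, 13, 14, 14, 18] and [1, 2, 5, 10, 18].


Compare heads, take smaller each step.
Merged: [1, 2, 5, 10, 12, 13, 14, 14, 18, 18]


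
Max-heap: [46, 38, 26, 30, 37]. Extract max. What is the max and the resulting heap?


Max = 46
Replace root with last, heapify down
Resulting heap: [38, 37, 26, 30]


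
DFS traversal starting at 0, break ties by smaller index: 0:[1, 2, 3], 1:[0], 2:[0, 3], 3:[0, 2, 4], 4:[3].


DFS stack-based: start with [0]
Visit order: [0, 1, 2, 3, 4]


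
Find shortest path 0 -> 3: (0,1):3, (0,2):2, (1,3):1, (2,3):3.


Dijkstra from 0:
Distances: {0: 0, 1: 3, 2: 2, 3: 4}
Shortest distance to 3 = 4, path = [0, 1, 3]


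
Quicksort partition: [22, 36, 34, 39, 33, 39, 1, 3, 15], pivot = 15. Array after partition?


Elements <= 15 go left of pivot.
Result: [1, 3, 15, 39, 33, 39, 22, 36, 34], pivot at index 2


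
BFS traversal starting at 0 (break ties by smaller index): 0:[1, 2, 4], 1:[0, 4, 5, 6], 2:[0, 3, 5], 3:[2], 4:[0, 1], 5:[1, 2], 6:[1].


BFS queue: start with [0]
Visit order: [0, 1, 2, 4, 5, 6, 3]


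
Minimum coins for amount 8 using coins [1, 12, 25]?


dp[0]=0; dp[i]=1+min(dp[i-c] for c in coins)
...dp[3]=3, dp[4]=4, dp[5]=5, dp[6]=6, dp[7]=7, dp[8]=8
Minimum coins for 8 = 8


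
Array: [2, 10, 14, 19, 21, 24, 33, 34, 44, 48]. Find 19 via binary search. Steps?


Search for 19:
[0,9] mid=4 arr[4]=21
[0,3] mid=1 arr[1]=10
[2,3] mid=2 arr[2]=14
[3,3] mid=3 arr[3]=19
Total: 4 comparisons


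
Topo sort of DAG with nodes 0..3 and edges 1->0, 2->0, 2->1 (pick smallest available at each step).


Kahn's algorithm, process smallest node first
Order: [2, 1, 0, 3]


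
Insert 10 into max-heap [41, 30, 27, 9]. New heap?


Append 10: [41, 30, 27, 9, 10]
Bubble up: no swaps needed
Result: [41, 30, 27, 9, 10]


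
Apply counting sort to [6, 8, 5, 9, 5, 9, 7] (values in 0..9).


Count array: [0, 0, 0, 0, 0, 2, 1, 1, 1, 2]
Reconstruct: [5, 5, 6, 7, 8, 9, 9]


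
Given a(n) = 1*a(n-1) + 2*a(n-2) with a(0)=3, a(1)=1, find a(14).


Build bottom-up:
...a(12)=5463, a(13)=10921, a(14)=1*10921+2*5463=21847


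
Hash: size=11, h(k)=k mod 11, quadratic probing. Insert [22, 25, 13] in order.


Insertions: 22->slot 0; 25->slot 3; 13->slot 2
Table: [22, None, 13, 25, None, None, None, None, None, None, None]


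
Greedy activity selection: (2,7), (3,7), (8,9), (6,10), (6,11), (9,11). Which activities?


Greedy: pick earliest-ending, then skip overlaps.
Selected (3 activities): [(2, 7), (8, 9), (9, 11)]


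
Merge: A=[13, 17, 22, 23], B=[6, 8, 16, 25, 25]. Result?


Compare heads, take smaller each step.
Merged: [6, 8, 13, 16, 17, 22, 23, 25, 25]
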